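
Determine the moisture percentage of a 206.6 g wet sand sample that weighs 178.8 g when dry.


Formula: MC = (W_wet - W_dry) / W_wet * 100
Water mass = 206.6 - 178.8 = 27.8 g
MC = 27.8 / 206.6 * 100 = 13.4560%

13.4560%


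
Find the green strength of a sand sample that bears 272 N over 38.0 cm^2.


Formula: Compressive Strength = Force / Area
Strength = 272 N / 38.0 cm^2 = 7.1579 N/cm^2

Answer: 7.1579 N/cm^2


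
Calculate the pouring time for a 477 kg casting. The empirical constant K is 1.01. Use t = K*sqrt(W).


Formula: t = K * sqrt(W)
sqrt(W) = sqrt(477) = 21.84033
t = 1.01 * 21.84033 = 22.0587 s

Final answer: 22.0587 s


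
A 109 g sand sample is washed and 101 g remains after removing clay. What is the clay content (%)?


Formula: Clay% = (W_total - W_washed) / W_total * 100
Clay mass = 109 - 101 = 8 g
Clay% = 8 / 109 * 100 = 7.3394%

Answer: 7.3394%


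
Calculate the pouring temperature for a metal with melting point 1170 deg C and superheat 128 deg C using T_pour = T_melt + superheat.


Formula: T_pour = T_melt + Superheat
T_pour = 1170 + 128 = 1298 deg C

Answer: 1298 deg C


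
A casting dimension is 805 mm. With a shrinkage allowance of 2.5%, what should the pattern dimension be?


Formula: L_pattern = L_casting * (1 + shrinkage_rate/100)
Shrinkage factor = 1 + 2.5/100 = 1.025
L_pattern = 805 mm * 1.025 = 825.1250 mm

Answer: 825.1250 mm


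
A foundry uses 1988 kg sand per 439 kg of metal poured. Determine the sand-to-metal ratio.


Formula: Sand-to-Metal Ratio = W_sand / W_metal
Ratio = 1988 kg / 439 kg = 4.5285

Answer: 4.5285


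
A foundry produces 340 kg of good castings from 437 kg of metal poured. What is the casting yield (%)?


Formula: Casting Yield = (W_good / W_total) * 100
Yield = (340 kg / 437 kg) * 100 = 77.8032%


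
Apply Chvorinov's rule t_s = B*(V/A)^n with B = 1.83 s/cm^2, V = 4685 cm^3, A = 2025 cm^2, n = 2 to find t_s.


Formula: t_s = B * (V/A)^n  (Chvorinov's rule, n=2)
Modulus M = V/A = 4685/2025 = 2.313580 cm
M^2 = 2.313580^2 = 5.352652 cm^2
t_s = 1.83 * 5.352652 = 9.7954 s

Final answer: 9.7954 s


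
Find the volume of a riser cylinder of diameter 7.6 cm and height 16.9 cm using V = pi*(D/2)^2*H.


Formula: V = pi * (D/2)^2 * H  (cylinder volume)
Radius = D/2 = 7.6/2 = 3.8 cm
V = pi * 3.8^2 * 16.9 = 766.6617 cm^3

Final answer: 766.6617 cm^3


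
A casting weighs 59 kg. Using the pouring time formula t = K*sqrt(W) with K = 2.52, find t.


Formula: t = K * sqrt(W)
sqrt(W) = sqrt(59) = 7.68115
t = 2.52 * 7.68115 = 19.3565 s

19.3565 s


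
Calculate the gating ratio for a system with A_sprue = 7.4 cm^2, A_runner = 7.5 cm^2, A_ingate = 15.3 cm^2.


Sprue:Runner:Ingate = 1 : 7.5/7.4 : 15.3/7.4 = 1:1.01:2.07

Final answer: 1:1.01:2.07


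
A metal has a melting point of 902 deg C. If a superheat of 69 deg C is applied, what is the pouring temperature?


Formula: T_pour = T_melt + Superheat
T_pour = 902 + 69 = 971 deg C

Answer: 971 deg C


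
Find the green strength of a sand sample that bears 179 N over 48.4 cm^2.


Formula: Compressive Strength = Force / Area
Strength = 179 N / 48.4 cm^2 = 3.6983 N/cm^2

Answer: 3.6983 N/cm^2


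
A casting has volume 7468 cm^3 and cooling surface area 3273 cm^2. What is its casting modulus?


Formula: Casting Modulus M = V / A
M = 7468 cm^3 / 3273 cm^2 = 2.2817 cm

2.2817 cm


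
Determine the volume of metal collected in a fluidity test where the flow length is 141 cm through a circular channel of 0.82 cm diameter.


Formula: V = pi * (d/2)^2 * L  (cylinder volume)
Radius = 0.82/2 = 0.41 cm
V = pi * 0.41^2 * 141 = 74.4623 cm^3

Answer: 74.4623 cm^3


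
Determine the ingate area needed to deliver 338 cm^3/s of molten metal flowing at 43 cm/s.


Formula: A_ingate = Q / v  (continuity equation)
A = 338 cm^3/s / 43 cm/s = 7.8605 cm^2


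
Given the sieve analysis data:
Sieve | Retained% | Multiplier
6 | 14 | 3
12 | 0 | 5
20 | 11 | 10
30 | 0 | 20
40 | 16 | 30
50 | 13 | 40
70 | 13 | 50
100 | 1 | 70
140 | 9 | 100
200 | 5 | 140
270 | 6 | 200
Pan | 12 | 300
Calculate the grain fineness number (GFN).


Formula: GFN = sum(pct * multiplier) / sum(pct)
sum(pct * multiplier) = 8272
sum(pct) = 100
GFN = 8272 / 100 = 82.72


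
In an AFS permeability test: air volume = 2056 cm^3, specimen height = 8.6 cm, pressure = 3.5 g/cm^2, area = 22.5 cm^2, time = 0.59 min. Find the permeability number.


Formula: Permeability Number P = (V * H) / (p * A * t)
Numerator: V * H = 2056 * 8.6 = 17681.6
Denominator: p * A * t = 3.5 * 22.5 * 0.59 = 46.4625
P = 17681.6 / 46.4625 = 380.5564

380.5564


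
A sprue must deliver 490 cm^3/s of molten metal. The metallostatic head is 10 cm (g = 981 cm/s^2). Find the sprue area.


Formula: v = sqrt(2*g*h), A = Q/v
Velocity: v = sqrt(2 * 981 * 10) = sqrt(19620) = 140.0714 cm/s
Sprue area: A = Q / v = 490 / 140.0714 = 3.4982 cm^2

Answer: 3.4982 cm^2


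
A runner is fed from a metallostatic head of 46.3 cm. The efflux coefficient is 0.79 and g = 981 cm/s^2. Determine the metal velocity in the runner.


Formula: v = Cd * sqrt(2 * g * h)  (Torricelli with discharge coefficient)
2*g*h = 2 * 981 * 46.3 = 90840.6 cm^2/s^2
sqrt(90840.6) = 301.39774 cm/s
v = 0.79 * 301.39774 = 238.1042 cm/s

238.1042 cm/s


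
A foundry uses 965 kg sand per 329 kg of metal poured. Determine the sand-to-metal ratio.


Formula: Sand-to-Metal Ratio = W_sand / W_metal
Ratio = 965 kg / 329 kg = 2.9331

Answer: 2.9331


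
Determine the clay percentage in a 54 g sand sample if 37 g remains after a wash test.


Formula: Clay% = (W_total - W_washed) / W_total * 100
Clay mass = 54 - 37 = 17 g
Clay% = 17 / 54 * 100 = 31.4815%

Answer: 31.4815%


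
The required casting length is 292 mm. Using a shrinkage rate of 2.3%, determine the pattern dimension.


Formula: L_pattern = L_casting * (1 + shrinkage_rate/100)
Shrinkage factor = 1 + 2.3/100 = 1.023
L_pattern = 292 mm * 1.023 = 298.7160 mm

Final answer: 298.7160 mm


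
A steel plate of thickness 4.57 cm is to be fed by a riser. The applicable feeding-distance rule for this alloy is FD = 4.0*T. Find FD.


Formula: FD = 4.0 * T  (riser feeding-distance rule)
FD = 4.0 * 4.57 cm = 18.2800 cm

Answer: 18.2800 cm


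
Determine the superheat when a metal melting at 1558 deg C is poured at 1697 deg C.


Formula: Superheat = T_pour - T_melt
Superheat = 1697 - 1558 = 139 deg C

Final answer: 139 deg C


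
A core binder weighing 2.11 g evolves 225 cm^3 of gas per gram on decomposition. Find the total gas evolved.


Formula: V_gas = W_binder * gas_evolution_rate
V = 2.11 g * 225 cm^3/g = 474.7500 cm^3


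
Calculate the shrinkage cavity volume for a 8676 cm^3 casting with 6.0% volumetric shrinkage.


Formula: V_shrink = V_casting * shrinkage_pct / 100
V_shrink = 8676 cm^3 * 6.0 / 100 = 520.5600 cm^3

520.5600 cm^3


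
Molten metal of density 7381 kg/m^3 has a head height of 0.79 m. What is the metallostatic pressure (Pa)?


Formula: P = rho * g * h
rho * g = 7381 * 9.81 = 72407.61 N/m^3
P = 72407.61 * 0.79 = 57202.0119 Pa

Final answer: 57202.0119 Pa


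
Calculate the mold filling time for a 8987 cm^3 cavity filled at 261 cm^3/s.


Formula: t_fill = V_mold / Q_flow
t = 8987 cm^3 / 261 cm^3/s = 34.4330 s


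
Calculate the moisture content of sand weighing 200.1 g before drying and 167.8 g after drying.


Formula: MC = (W_wet - W_dry) / W_wet * 100
Water mass = 200.1 - 167.8 = 32.3 g
MC = 32.3 / 200.1 * 100 = 16.1419%


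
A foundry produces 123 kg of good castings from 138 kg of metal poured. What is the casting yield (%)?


Formula: Casting Yield = (W_good / W_total) * 100
Yield = (123 kg / 138 kg) * 100 = 89.1304%

Final answer: 89.1304%


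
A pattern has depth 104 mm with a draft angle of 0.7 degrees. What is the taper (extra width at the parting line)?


Formula: taper = depth * tan(draft_angle)
tan(0.7 deg) = 0.0122179
taper = 104 mm * 0.0122179 = 1.2707 mm

Final answer: 1.2707 mm


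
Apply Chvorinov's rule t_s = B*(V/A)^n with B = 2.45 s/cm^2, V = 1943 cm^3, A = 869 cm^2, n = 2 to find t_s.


Formula: t_s = B * (V/A)^n  (Chvorinov's rule, n=2)
Modulus M = V/A = 1943/869 = 2.235903 cm
M^2 = 2.235903^2 = 4.999262 cm^2
t_s = 2.45 * 4.999262 = 12.2482 s

12.2482 s


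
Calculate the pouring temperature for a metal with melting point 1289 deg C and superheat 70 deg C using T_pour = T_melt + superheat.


Formula: T_pour = T_melt + Superheat
T_pour = 1289 + 70 = 1359 deg C

Final answer: 1359 deg C


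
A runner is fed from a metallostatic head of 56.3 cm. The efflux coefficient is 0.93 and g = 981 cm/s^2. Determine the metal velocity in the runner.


Formula: v = Cd * sqrt(2 * g * h)  (Torricelli with discharge coefficient)
2*g*h = 2 * 981 * 56.3 = 110460.6 cm^2/s^2
sqrt(110460.6) = 332.35613 cm/s
v = 0.93 * 332.35613 = 309.0912 cm/s

309.0912 cm/s


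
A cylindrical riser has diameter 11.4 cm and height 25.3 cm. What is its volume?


Formula: V = pi * (D/2)^2 * H  (cylinder volume)
Radius = D/2 = 11.4/2 = 5.7 cm
V = pi * 5.7^2 * 25.3 = 2582.3797 cm^3

Answer: 2582.3797 cm^3


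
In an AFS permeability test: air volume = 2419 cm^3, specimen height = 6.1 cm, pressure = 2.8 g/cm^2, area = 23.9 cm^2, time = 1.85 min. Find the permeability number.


Formula: Permeability Number P = (V * H) / (p * A * t)
Numerator: V * H = 2419 * 6.1 = 14755.9
Denominator: p * A * t = 2.8 * 23.9 * 1.85 = 123.802
P = 14755.9 / 123.802 = 119.1895


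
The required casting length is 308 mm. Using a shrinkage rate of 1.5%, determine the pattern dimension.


Formula: L_pattern = L_casting * (1 + shrinkage_rate/100)
Shrinkage factor = 1 + 1.5/100 = 1.015
L_pattern = 308 mm * 1.015 = 312.6200 mm

Answer: 312.6200 mm


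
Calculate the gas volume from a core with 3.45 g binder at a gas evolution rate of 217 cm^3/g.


Formula: V_gas = W_binder * gas_evolution_rate
V = 3.45 g * 217 cm^3/g = 748.6500 cm^3


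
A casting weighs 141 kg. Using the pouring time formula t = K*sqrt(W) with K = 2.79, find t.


Formula: t = K * sqrt(W)
sqrt(W) = sqrt(141) = 11.87434
t = 2.79 * 11.87434 = 33.1294 s

Final answer: 33.1294 s


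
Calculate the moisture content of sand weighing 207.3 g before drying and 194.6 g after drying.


Formula: MC = (W_wet - W_dry) / W_wet * 100
Water mass = 207.3 - 194.6 = 12.7 g
MC = 12.7 / 207.3 * 100 = 6.1264%


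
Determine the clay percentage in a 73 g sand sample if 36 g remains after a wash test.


Formula: Clay% = (W_total - W_washed) / W_total * 100
Clay mass = 73 - 36 = 37 g
Clay% = 37 / 73 * 100 = 50.6849%


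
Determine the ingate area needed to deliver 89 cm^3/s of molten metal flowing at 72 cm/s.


Formula: A_ingate = Q / v  (continuity equation)
A = 89 cm^3/s / 72 cm/s = 1.2361 cm^2

Answer: 1.2361 cm^2


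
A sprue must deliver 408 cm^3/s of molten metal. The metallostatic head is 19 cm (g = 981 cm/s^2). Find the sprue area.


Formula: v = sqrt(2*g*h), A = Q/v
Velocity: v = sqrt(2 * 981 * 19) = sqrt(37278) = 193.0751 cm/s
Sprue area: A = Q / v = 408 / 193.0751 = 2.1132 cm^2

2.1132 cm^2


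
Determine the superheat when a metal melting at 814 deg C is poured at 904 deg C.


Formula: Superheat = T_pour - T_melt
Superheat = 904 - 814 = 90 deg C

Final answer: 90 deg C


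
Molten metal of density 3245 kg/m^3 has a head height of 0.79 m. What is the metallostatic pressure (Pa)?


Formula: P = rho * g * h
rho * g = 3245 * 9.81 = 31833.45 N/m^3
P = 31833.45 * 0.79 = 25148.4255 Pa

Final answer: 25148.4255 Pa


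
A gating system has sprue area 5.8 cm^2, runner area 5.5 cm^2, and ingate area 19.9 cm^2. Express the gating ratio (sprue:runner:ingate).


Sprue:Runner:Ingate = 1 : 5.5/5.8 : 19.9/5.8 = 1:0.95:3.43

Answer: 1:0.95:3.43


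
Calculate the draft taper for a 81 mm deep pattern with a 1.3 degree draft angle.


Formula: taper = depth * tan(draft_angle)
tan(1.3 deg) = 0.0226932
taper = 81 mm * 0.0226932 = 1.8381 mm


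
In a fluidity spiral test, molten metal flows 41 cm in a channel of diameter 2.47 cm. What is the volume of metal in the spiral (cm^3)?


Formula: V = pi * (d/2)^2 * L  (cylinder volume)
Radius = 2.47/2 = 1.235 cm
V = pi * 1.235^2 * 41 = 196.4571 cm^3


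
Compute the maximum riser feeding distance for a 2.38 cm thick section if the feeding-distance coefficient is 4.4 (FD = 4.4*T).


Formula: FD = 4.4 * T  (riser feeding-distance rule)
FD = 4.4 * 2.38 cm = 10.4720 cm

Final answer: 10.4720 cm


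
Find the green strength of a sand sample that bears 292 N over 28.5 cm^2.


Formula: Compressive Strength = Force / Area
Strength = 292 N / 28.5 cm^2 = 10.2456 N/cm^2

Answer: 10.2456 N/cm^2


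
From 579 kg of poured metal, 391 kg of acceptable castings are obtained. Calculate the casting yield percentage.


Formula: Casting Yield = (W_good / W_total) * 100
Yield = (391 kg / 579 kg) * 100 = 67.5302%

67.5302%


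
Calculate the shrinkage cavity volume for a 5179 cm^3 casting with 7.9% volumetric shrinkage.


Formula: V_shrink = V_casting * shrinkage_pct / 100
V_shrink = 5179 cm^3 * 7.9 / 100 = 409.1410 cm^3

409.1410 cm^3


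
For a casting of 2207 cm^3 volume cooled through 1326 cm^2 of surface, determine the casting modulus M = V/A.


Formula: Casting Modulus M = V / A
M = 2207 cm^3 / 1326 cm^2 = 1.6644 cm

1.6644 cm


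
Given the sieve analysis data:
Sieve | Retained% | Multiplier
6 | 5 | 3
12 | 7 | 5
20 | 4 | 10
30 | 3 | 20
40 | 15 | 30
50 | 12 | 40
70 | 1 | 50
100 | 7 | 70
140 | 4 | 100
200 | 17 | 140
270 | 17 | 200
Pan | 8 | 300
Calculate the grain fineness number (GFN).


Formula: GFN = sum(pct * multiplier) / sum(pct)
sum(pct * multiplier) = 10200
sum(pct) = 100
GFN = 10200 / 100 = 102.00

Final answer: 102.00


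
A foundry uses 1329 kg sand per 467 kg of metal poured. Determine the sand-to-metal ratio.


Formula: Sand-to-Metal Ratio = W_sand / W_metal
Ratio = 1329 kg / 467 kg = 2.8458

Final answer: 2.8458


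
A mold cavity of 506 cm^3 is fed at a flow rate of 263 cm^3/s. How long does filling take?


Formula: t_fill = V_mold / Q_flow
t = 506 cm^3 / 263 cm^3/s = 1.9240 s

Answer: 1.9240 s


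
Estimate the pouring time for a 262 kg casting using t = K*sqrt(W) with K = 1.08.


Formula: t = K * sqrt(W)
sqrt(W) = sqrt(262) = 16.18641
t = 1.08 * 16.18641 = 17.4813 s

Answer: 17.4813 s


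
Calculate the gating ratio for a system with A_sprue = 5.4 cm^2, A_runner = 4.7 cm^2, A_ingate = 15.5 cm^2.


Sprue:Runner:Ingate = 1 : 4.7/5.4 : 15.5/5.4 = 1:0.87:2.87


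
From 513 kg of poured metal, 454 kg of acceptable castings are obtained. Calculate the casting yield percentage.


Formula: Casting Yield = (W_good / W_total) * 100
Yield = (454 kg / 513 kg) * 100 = 88.4990%

88.4990%


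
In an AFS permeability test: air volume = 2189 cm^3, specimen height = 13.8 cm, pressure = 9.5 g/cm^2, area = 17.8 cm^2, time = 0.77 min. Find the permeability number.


Formula: Permeability Number P = (V * H) / (p * A * t)
Numerator: V * H = 2189 * 13.8 = 30208.2
Denominator: p * A * t = 9.5 * 17.8 * 0.77 = 130.207
P = 30208.2 / 130.207 = 232.0014


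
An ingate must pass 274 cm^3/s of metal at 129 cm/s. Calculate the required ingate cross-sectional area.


Formula: A_ingate = Q / v  (continuity equation)
A = 274 cm^3/s / 129 cm/s = 2.1240 cm^2

Final answer: 2.1240 cm^2


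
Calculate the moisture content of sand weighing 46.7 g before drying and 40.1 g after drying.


Formula: MC = (W_wet - W_dry) / W_wet * 100
Water mass = 46.7 - 40.1 = 6.6 g
MC = 6.6 / 46.7 * 100 = 14.1328%

Answer: 14.1328%


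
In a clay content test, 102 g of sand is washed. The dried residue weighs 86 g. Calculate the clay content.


Formula: Clay% = (W_total - W_washed) / W_total * 100
Clay mass = 102 - 86 = 16 g
Clay% = 16 / 102 * 100 = 15.6863%

15.6863%


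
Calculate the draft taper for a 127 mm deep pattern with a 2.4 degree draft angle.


Formula: taper = depth * tan(draft_angle)
tan(2.4 deg) = 0.0419124
taper = 127 mm * 0.0419124 = 5.3229 mm


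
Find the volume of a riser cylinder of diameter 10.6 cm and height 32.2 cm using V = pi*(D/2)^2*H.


Formula: V = pi * (D/2)^2 * H  (cylinder volume)
Radius = D/2 = 10.6/2 = 5.3 cm
V = pi * 5.3^2 * 32.2 = 2841.5643 cm^3

Answer: 2841.5643 cm^3


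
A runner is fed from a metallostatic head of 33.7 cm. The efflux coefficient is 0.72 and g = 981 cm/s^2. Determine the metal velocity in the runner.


Formula: v = Cd * sqrt(2 * g * h)  (Torricelli with discharge coefficient)
2*g*h = 2 * 981 * 33.7 = 66119.4 cm^2/s^2
sqrt(66119.4) = 257.13693 cm/s
v = 0.72 * 257.13693 = 185.1386 cm/s

Final answer: 185.1386 cm/s


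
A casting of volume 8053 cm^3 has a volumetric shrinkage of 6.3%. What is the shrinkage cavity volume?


Formula: V_shrink = V_casting * shrinkage_pct / 100
V_shrink = 8053 cm^3 * 6.3 / 100 = 507.3390 cm^3

Answer: 507.3390 cm^3


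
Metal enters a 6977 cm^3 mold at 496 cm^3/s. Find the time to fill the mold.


Formula: t_fill = V_mold / Q_flow
t = 6977 cm^3 / 496 cm^3/s = 14.0665 s

Final answer: 14.0665 s


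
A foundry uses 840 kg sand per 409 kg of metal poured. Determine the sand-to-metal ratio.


Formula: Sand-to-Metal Ratio = W_sand / W_metal
Ratio = 840 kg / 409 kg = 2.0538

Answer: 2.0538


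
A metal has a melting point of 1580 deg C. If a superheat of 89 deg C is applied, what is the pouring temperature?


Formula: T_pour = T_melt + Superheat
T_pour = 1580 + 89 = 1669 deg C

1669 deg C


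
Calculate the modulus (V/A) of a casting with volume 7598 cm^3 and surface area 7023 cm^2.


Formula: Casting Modulus M = V / A
M = 7598 cm^3 / 7023 cm^2 = 1.0819 cm


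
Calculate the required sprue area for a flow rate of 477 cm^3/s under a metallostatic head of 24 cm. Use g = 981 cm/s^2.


Formula: v = sqrt(2*g*h), A = Q/v
Velocity: v = sqrt(2 * 981 * 24) = sqrt(47088) = 216.9977 cm/s
Sprue area: A = Q / v = 477 / 216.9977 = 2.1982 cm^2

Final answer: 2.1982 cm^2


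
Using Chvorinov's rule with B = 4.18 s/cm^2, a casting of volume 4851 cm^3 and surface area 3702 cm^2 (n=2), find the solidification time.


Formula: t_s = B * (V/A)^n  (Chvorinov's rule, n=2)
Modulus M = V/A = 4851/3702 = 1.310373 cm
M^2 = 1.310373^2 = 1.717077 cm^2
t_s = 4.18 * 1.717077 = 7.1774 s


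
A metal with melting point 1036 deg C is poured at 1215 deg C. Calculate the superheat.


Formula: Superheat = T_pour - T_melt
Superheat = 1215 - 1036 = 179 deg C

Final answer: 179 deg C


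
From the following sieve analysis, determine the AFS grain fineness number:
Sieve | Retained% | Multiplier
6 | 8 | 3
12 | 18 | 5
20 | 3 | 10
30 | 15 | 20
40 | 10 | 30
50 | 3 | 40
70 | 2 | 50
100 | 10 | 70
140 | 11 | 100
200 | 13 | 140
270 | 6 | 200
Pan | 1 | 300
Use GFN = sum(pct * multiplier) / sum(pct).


Formula: GFN = sum(pct * multiplier) / sum(pct)
sum(pct * multiplier) = 6084
sum(pct) = 100
GFN = 6084 / 100 = 60.84

Answer: 60.84


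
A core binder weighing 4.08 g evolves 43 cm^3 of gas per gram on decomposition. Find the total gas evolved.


Formula: V_gas = W_binder * gas_evolution_rate
V = 4.08 g * 43 cm^3/g = 175.4400 cm^3

Answer: 175.4400 cm^3


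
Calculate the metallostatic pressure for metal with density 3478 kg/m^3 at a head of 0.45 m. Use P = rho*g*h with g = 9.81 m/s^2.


Formula: P = rho * g * h
rho * g = 3478 * 9.81 = 34119.18 N/m^3
P = 34119.18 * 0.45 = 15353.6310 Pa

Final answer: 15353.6310 Pa


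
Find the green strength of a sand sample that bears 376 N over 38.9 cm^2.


Formula: Compressive Strength = Force / Area
Strength = 376 N / 38.9 cm^2 = 9.6658 N/cm^2


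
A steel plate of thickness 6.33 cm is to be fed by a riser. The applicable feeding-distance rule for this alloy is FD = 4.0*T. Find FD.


Formula: FD = 4.0 * T  (riser feeding-distance rule)
FD = 4.0 * 6.33 cm = 25.3200 cm

25.3200 cm


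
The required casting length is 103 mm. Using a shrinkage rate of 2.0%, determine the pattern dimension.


Formula: L_pattern = L_casting * (1 + shrinkage_rate/100)
Shrinkage factor = 1 + 2.0/100 = 1.02
L_pattern = 103 mm * 1.02 = 105.0600 mm


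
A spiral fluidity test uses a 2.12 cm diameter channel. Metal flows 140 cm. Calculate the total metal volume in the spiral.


Formula: V = pi * (d/2)^2 * L  (cylinder volume)
Radius = 2.12/2 = 1.06 cm
V = pi * 1.06^2 * 140 = 494.1851 cm^3

Final answer: 494.1851 cm^3


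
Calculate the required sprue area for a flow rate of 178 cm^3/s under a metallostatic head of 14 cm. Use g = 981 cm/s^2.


Formula: v = sqrt(2*g*h), A = Q/v
Velocity: v = sqrt(2 * 981 * 14) = sqrt(27468) = 165.7347 cm/s
Sprue area: A = Q / v = 178 / 165.7347 = 1.0740 cm^2

Answer: 1.0740 cm^2


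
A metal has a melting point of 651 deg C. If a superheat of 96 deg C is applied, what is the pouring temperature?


Formula: T_pour = T_melt + Superheat
T_pour = 651 + 96 = 747 deg C

Final answer: 747 deg C


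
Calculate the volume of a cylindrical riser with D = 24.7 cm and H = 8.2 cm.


Formula: V = pi * (D/2)^2 * H  (cylinder volume)
Radius = D/2 = 24.7/2 = 12.35 cm
V = pi * 12.35^2 * 8.2 = 3929.1412 cm^3


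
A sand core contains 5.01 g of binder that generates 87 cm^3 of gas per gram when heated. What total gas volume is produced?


Formula: V_gas = W_binder * gas_evolution_rate
V = 5.01 g * 87 cm^3/g = 435.8700 cm^3


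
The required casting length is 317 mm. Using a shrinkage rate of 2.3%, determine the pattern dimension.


Formula: L_pattern = L_casting * (1 + shrinkage_rate/100)
Shrinkage factor = 1 + 2.3/100 = 1.023
L_pattern = 317 mm * 1.023 = 324.2910 mm

324.2910 mm


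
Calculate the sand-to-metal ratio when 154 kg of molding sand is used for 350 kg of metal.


Formula: Sand-to-Metal Ratio = W_sand / W_metal
Ratio = 154 kg / 350 kg = 0.4400

Final answer: 0.4400


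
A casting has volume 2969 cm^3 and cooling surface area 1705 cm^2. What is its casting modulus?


Formula: Casting Modulus M = V / A
M = 2969 cm^3 / 1705 cm^2 = 1.7413 cm

Answer: 1.7413 cm


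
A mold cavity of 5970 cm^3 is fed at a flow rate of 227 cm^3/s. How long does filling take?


Formula: t_fill = V_mold / Q_flow
t = 5970 cm^3 / 227 cm^3/s = 26.2996 s


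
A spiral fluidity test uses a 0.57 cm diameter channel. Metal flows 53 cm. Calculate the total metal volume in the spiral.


Formula: V = pi * (d/2)^2 * L  (cylinder volume)
Radius = 0.57/2 = 0.285 cm
V = pi * 0.285^2 * 53 = 13.5243 cm^3

Answer: 13.5243 cm^3


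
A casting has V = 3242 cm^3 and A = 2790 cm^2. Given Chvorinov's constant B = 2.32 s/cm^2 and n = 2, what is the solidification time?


Formula: t_s = B * (V/A)^n  (Chvorinov's rule, n=2)
Modulus M = V/A = 3242/2790 = 1.162007 cm
M^2 = 1.162007^2 = 1.350260 cm^2
t_s = 2.32 * 1.350260 = 3.1326 s

Final answer: 3.1326 s


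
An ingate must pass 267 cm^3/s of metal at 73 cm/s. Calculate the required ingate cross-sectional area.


Formula: A_ingate = Q / v  (continuity equation)
A = 267 cm^3/s / 73 cm/s = 3.6575 cm^2


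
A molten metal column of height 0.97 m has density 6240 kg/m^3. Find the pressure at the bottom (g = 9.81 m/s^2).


Formula: P = rho * g * h
rho * g = 6240 * 9.81 = 61214.4 N/m^3
P = 61214.4 * 0.97 = 59377.9680 Pa

Answer: 59377.9680 Pa


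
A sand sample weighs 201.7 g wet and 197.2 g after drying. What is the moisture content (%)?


Formula: MC = (W_wet - W_dry) / W_wet * 100
Water mass = 201.7 - 197.2 = 4.5 g
MC = 4.5 / 201.7 * 100 = 2.2310%

2.2310%


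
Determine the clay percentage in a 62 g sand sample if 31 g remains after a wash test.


Formula: Clay% = (W_total - W_washed) / W_total * 100
Clay mass = 62 - 31 = 31 g
Clay% = 31 / 62 * 100 = 50.0000%


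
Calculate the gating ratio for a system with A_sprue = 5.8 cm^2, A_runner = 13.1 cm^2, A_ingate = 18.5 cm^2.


Sprue:Runner:Ingate = 1 : 13.1/5.8 : 18.5/5.8 = 1:2.26:3.19

Final answer: 1:2.26:3.19


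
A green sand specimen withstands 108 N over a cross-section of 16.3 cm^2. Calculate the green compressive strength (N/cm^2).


Formula: Compressive Strength = Force / Area
Strength = 108 N / 16.3 cm^2 = 6.6258 N/cm^2

6.6258 N/cm^2


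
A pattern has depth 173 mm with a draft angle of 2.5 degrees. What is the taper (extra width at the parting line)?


Formula: taper = depth * tan(draft_angle)
tan(2.5 deg) = 0.0436609
taper = 173 mm * 0.0436609 = 7.5533 mm

Final answer: 7.5533 mm


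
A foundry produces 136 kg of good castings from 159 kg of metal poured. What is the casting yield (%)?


Formula: Casting Yield = (W_good / W_total) * 100
Yield = (136 kg / 159 kg) * 100 = 85.5346%

Final answer: 85.5346%


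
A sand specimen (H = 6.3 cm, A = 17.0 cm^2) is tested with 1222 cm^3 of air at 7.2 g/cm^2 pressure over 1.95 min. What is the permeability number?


Formula: Permeability Number P = (V * H) / (p * A * t)
Numerator: V * H = 1222 * 6.3 = 7698.6
Denominator: p * A * t = 7.2 * 17.0 * 1.95 = 238.68
P = 7698.6 / 238.68 = 32.2549

Answer: 32.2549


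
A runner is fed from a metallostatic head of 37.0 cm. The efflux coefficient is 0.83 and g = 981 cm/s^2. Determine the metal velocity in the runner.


Formula: v = Cd * sqrt(2 * g * h)  (Torricelli with discharge coefficient)
2*g*h = 2 * 981 * 37.0 = 72594.0 cm^2/s^2
sqrt(72594.0) = 269.43274 cm/s
v = 0.83 * 269.43274 = 223.6292 cm/s

223.6292 cm/s


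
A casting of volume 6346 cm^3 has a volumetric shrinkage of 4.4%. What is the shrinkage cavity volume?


Formula: V_shrink = V_casting * shrinkage_pct / 100
V_shrink = 6346 cm^3 * 4.4 / 100 = 279.2240 cm^3

Answer: 279.2240 cm^3


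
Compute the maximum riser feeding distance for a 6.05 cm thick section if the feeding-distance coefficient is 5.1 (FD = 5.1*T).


Formula: FD = 5.1 * T  (riser feeding-distance rule)
FD = 5.1 * 6.05 cm = 30.8550 cm

Answer: 30.8550 cm


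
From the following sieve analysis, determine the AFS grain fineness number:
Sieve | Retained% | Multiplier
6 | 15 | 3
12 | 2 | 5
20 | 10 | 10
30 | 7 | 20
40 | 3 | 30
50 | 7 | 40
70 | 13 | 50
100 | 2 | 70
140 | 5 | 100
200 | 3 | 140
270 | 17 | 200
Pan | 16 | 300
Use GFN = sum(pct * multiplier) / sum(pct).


Formula: GFN = sum(pct * multiplier) / sum(pct)
sum(pct * multiplier) = 10575
sum(pct) = 100
GFN = 10575 / 100 = 105.75

105.75


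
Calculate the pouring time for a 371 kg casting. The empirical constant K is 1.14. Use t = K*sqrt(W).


Formula: t = K * sqrt(W)
sqrt(W) = sqrt(371) = 19.26136
t = 1.14 * 19.26136 = 21.9580 s

21.9580 s


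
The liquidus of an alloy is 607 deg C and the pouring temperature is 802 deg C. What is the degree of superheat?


Formula: Superheat = T_pour - T_melt
Superheat = 802 - 607 = 195 deg C

Answer: 195 deg C


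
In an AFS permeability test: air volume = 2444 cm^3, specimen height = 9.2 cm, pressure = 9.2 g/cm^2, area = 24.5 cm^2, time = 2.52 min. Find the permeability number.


Formula: Permeability Number P = (V * H) / (p * A * t)
Numerator: V * H = 2444 * 9.2 = 22484.8
Denominator: p * A * t = 9.2 * 24.5 * 2.52 = 568.008
P = 22484.8 / 568.008 = 39.5854

39.5854


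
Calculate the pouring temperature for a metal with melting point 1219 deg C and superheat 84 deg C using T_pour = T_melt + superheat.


Formula: T_pour = T_melt + Superheat
T_pour = 1219 + 84 = 1303 deg C

Final answer: 1303 deg C


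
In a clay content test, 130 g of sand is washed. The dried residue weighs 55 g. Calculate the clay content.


Formula: Clay% = (W_total - W_washed) / W_total * 100
Clay mass = 130 - 55 = 75 g
Clay% = 75 / 130 * 100 = 57.6923%

Answer: 57.6923%


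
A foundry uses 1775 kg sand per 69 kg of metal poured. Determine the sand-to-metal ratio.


Formula: Sand-to-Metal Ratio = W_sand / W_metal
Ratio = 1775 kg / 69 kg = 25.7246

Answer: 25.7246


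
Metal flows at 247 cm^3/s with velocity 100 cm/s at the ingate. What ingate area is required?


Formula: A_ingate = Q / v  (continuity equation)
A = 247 cm^3/s / 100 cm/s = 2.4700 cm^2

Answer: 2.4700 cm^2


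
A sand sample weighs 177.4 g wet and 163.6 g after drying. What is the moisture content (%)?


Formula: MC = (W_wet - W_dry) / W_wet * 100
Water mass = 177.4 - 163.6 = 13.8 g
MC = 13.8 / 177.4 * 100 = 7.7790%

Answer: 7.7790%


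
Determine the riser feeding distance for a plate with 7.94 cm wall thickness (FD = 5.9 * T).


Formula: FD = 5.9 * T  (riser feeding-distance rule)
FD = 5.9 * 7.94 cm = 46.8460 cm

Final answer: 46.8460 cm


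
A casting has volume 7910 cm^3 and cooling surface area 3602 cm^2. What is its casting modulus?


Formula: Casting Modulus M = V / A
M = 7910 cm^3 / 3602 cm^2 = 2.1960 cm

2.1960 cm


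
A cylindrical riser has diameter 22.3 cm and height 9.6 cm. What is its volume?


Formula: V = pi * (D/2)^2 * H  (cylinder volume)
Radius = D/2 = 22.3/2 = 11.15 cm
V = pi * 11.15^2 * 9.6 = 3749.4783 cm^3


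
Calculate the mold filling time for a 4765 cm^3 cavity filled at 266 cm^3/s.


Formula: t_fill = V_mold / Q_flow
t = 4765 cm^3 / 266 cm^3/s = 17.9135 s

Final answer: 17.9135 s


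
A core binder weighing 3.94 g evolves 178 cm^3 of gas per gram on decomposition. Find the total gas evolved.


Formula: V_gas = W_binder * gas_evolution_rate
V = 3.94 g * 178 cm^3/g = 701.3200 cm^3

Final answer: 701.3200 cm^3


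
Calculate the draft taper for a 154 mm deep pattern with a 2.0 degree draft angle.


Formula: taper = depth * tan(draft_angle)
tan(2.0 deg) = 0.0349208
taper = 154 mm * 0.0349208 = 5.3778 mm

5.3778 mm


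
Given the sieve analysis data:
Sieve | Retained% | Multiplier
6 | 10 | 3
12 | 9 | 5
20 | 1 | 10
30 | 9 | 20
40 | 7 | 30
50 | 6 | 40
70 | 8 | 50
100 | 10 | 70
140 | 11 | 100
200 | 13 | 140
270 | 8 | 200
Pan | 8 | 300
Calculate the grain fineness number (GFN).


Formula: GFN = sum(pct * multiplier) / sum(pct)
sum(pct * multiplier) = 8735
sum(pct) = 100
GFN = 8735 / 100 = 87.35

Answer: 87.35


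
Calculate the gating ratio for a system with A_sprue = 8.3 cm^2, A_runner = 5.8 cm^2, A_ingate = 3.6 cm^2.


Sprue:Runner:Ingate = 1 : 5.8/8.3 : 3.6/8.3 = 1:0.70:0.43

Final answer: 1:0.70:0.43


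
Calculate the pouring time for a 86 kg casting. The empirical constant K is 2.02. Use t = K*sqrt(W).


Formula: t = K * sqrt(W)
sqrt(W) = sqrt(86) = 9.27362
t = 2.02 * 9.27362 = 18.7327 s

Answer: 18.7327 s


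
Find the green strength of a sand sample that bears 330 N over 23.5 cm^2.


Formula: Compressive Strength = Force / Area
Strength = 330 N / 23.5 cm^2 = 14.0426 N/cm^2

14.0426 N/cm^2


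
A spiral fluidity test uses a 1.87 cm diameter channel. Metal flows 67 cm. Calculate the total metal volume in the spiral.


Formula: V = pi * (d/2)^2 * L  (cylinder volume)
Radius = 1.87/2 = 0.935 cm
V = pi * 0.935^2 * 67 = 184.0127 cm^3


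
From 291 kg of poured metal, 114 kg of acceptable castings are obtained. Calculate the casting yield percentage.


Formula: Casting Yield = (W_good / W_total) * 100
Yield = (114 kg / 291 kg) * 100 = 39.1753%


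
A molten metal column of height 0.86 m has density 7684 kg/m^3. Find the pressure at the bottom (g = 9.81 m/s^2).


Formula: P = rho * g * h
rho * g = 7684 * 9.81 = 75380.04 N/m^3
P = 75380.04 * 0.86 = 64826.8344 Pa

64826.8344 Pa


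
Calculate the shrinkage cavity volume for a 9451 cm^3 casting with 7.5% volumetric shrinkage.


Formula: V_shrink = V_casting * shrinkage_pct / 100
V_shrink = 9451 cm^3 * 7.5 / 100 = 708.8250 cm^3

Final answer: 708.8250 cm^3


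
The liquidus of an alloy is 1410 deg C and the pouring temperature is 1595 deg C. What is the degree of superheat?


Formula: Superheat = T_pour - T_melt
Superheat = 1595 - 1410 = 185 deg C

185 deg C


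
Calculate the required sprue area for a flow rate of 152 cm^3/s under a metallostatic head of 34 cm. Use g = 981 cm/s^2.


Formula: v = sqrt(2*g*h), A = Q/v
Velocity: v = sqrt(2 * 981 * 34) = sqrt(66708) = 258.2789 cm/s
Sprue area: A = Q / v = 152 / 258.2789 = 0.5885 cm^2

Final answer: 0.5885 cm^2


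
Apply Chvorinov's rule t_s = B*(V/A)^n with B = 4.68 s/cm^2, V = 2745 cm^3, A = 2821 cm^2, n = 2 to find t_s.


Formula: t_s = B * (V/A)^n  (Chvorinov's rule, n=2)
Modulus M = V/A = 2745/2821 = 0.973059 cm
M^2 = 0.973059^2 = 0.946844 cm^2
t_s = 4.68 * 0.946844 = 4.4312 s

Answer: 4.4312 s


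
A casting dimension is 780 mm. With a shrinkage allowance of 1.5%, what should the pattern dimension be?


Formula: L_pattern = L_casting * (1 + shrinkage_rate/100)
Shrinkage factor = 1 + 1.5/100 = 1.015
L_pattern = 780 mm * 1.015 = 791.7000 mm

791.7000 mm


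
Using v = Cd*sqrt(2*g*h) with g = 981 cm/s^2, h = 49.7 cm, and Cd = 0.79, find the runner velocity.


Formula: v = Cd * sqrt(2 * g * h)  (Torricelli with discharge coefficient)
2*g*h = 2 * 981 * 49.7 = 97511.4 cm^2/s^2
sqrt(97511.4) = 312.26815 cm/s
v = 0.79 * 312.26815 = 246.6918 cm/s

Final answer: 246.6918 cm/s


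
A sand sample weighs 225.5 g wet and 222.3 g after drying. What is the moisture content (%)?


Formula: MC = (W_wet - W_dry) / W_wet * 100
Water mass = 225.5 - 222.3 = 3.2 g
MC = 3.2 / 225.5 * 100 = 1.4191%

Final answer: 1.4191%


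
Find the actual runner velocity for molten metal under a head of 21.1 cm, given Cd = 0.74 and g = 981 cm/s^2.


Formula: v = Cd * sqrt(2 * g * h)  (Torricelli with discharge coefficient)
2*g*h = 2 * 981 * 21.1 = 41398.2 cm^2/s^2
sqrt(41398.2) = 203.46548 cm/s
v = 0.74 * 203.46548 = 150.5645 cm/s

150.5645 cm/s


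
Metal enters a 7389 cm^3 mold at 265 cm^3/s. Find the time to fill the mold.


Formula: t_fill = V_mold / Q_flow
t = 7389 cm^3 / 265 cm^3/s = 27.8830 s

27.8830 s


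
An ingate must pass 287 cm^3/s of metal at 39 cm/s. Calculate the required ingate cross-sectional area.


Formula: A_ingate = Q / v  (continuity equation)
A = 287 cm^3/s / 39 cm/s = 7.3590 cm^2

7.3590 cm^2


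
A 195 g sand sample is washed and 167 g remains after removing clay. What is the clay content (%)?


Formula: Clay% = (W_total - W_washed) / W_total * 100
Clay mass = 195 - 167 = 28 g
Clay% = 28 / 195 * 100 = 14.3590%

Answer: 14.3590%


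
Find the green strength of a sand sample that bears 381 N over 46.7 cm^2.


Formula: Compressive Strength = Force / Area
Strength = 381 N / 46.7 cm^2 = 8.1585 N/cm^2


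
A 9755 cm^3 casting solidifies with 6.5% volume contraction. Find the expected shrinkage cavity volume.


Formula: V_shrink = V_casting * shrinkage_pct / 100
V_shrink = 9755 cm^3 * 6.5 / 100 = 634.0750 cm^3

Answer: 634.0750 cm^3


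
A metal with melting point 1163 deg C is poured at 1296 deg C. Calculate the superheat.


Formula: Superheat = T_pour - T_melt
Superheat = 1296 - 1163 = 133 deg C

Final answer: 133 deg C


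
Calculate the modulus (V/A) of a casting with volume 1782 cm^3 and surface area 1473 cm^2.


Formula: Casting Modulus M = V / A
M = 1782 cm^3 / 1473 cm^2 = 1.2098 cm

1.2098 cm


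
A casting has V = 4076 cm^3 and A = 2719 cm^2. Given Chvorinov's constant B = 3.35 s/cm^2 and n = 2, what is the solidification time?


Formula: t_s = B * (V/A)^n  (Chvorinov's rule, n=2)
Modulus M = V/A = 4076/2719 = 1.499081 cm
M^2 = 1.499081^2 = 2.247244 cm^2
t_s = 3.35 * 2.247244 = 7.5283 s

Answer: 7.5283 s


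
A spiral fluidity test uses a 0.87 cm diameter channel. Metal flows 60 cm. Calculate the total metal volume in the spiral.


Formula: V = pi * (d/2)^2 * L  (cylinder volume)
Radius = 0.87/2 = 0.435 cm
V = pi * 0.435^2 * 60 = 35.6681 cm^3

Final answer: 35.6681 cm^3


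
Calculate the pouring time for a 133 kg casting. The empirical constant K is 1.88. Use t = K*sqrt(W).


Formula: t = K * sqrt(W)
sqrt(W) = sqrt(133) = 11.53256
t = 1.88 * 11.53256 = 21.6812 s

21.6812 s


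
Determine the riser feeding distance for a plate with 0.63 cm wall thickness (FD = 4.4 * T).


Formula: FD = 4.4 * T  (riser feeding-distance rule)
FD = 4.4 * 0.63 cm = 2.7720 cm

2.7720 cm


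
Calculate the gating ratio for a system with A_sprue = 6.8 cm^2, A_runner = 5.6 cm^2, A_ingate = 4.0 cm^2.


Sprue:Runner:Ingate = 1 : 5.6/6.8 : 4.0/6.8 = 1:0.82:0.59

Answer: 1:0.82:0.59


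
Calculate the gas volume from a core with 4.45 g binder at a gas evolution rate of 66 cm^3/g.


Formula: V_gas = W_binder * gas_evolution_rate
V = 4.45 g * 66 cm^3/g = 293.7000 cm^3


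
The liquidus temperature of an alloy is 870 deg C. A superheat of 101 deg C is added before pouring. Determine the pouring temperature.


Formula: T_pour = T_melt + Superheat
T_pour = 870 + 101 = 971 deg C

Answer: 971 deg C


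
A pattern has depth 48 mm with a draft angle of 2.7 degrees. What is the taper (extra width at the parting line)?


Formula: taper = depth * tan(draft_angle)
tan(2.7 deg) = 0.0471588
taper = 48 mm * 0.0471588 = 2.2636 mm


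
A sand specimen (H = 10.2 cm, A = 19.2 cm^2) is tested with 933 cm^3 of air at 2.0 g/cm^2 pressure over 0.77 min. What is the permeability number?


Formula: Permeability Number P = (V * H) / (p * A * t)
Numerator: V * H = 933 * 10.2 = 9516.6
Denominator: p * A * t = 2.0 * 19.2 * 0.77 = 29.568
P = 9516.6 / 29.568 = 321.8547

321.8547


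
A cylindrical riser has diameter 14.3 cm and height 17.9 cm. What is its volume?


Formula: V = pi * (D/2)^2 * H  (cylinder volume)
Radius = D/2 = 14.3/2 = 7.15 cm
V = pi * 7.15^2 * 17.9 = 2874.8487 cm^3

2874.8487 cm^3


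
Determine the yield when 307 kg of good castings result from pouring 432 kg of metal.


Formula: Casting Yield = (W_good / W_total) * 100
Yield = (307 kg / 432 kg) * 100 = 71.0648%


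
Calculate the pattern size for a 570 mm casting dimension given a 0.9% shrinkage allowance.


Formula: L_pattern = L_casting * (1 + shrinkage_rate/100)
Shrinkage factor = 1 + 0.9/100 = 1.009
L_pattern = 570 mm * 1.009 = 575.1300 mm


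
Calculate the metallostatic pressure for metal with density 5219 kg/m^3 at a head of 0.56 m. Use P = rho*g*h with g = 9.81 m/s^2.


Formula: P = rho * g * h
rho * g = 5219 * 9.81 = 51198.39 N/m^3
P = 51198.39 * 0.56 = 28671.0984 Pa

28671.0984 Pa


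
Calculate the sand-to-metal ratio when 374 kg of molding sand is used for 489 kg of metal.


Formula: Sand-to-Metal Ratio = W_sand / W_metal
Ratio = 374 kg / 489 kg = 0.7648


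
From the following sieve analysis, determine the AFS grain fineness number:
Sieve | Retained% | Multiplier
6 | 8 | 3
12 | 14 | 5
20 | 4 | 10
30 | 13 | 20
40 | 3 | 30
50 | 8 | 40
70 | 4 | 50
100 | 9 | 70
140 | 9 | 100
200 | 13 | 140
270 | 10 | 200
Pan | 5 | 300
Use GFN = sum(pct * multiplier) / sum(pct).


Formula: GFN = sum(pct * multiplier) / sum(pct)
sum(pct * multiplier) = 7854
sum(pct) = 100
GFN = 7854 / 100 = 78.54

Answer: 78.54


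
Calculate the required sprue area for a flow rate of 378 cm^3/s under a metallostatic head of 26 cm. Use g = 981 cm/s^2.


Formula: v = sqrt(2*g*h), A = Q/v
Velocity: v = sqrt(2 * 981 * 26) = sqrt(51012) = 225.8584 cm/s
Sprue area: A = Q / v = 378 / 225.8584 = 1.6736 cm^2

1.6736 cm^2


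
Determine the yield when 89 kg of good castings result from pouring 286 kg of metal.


Formula: Casting Yield = (W_good / W_total) * 100
Yield = (89 kg / 286 kg) * 100 = 31.1189%


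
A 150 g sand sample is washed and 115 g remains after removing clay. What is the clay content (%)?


Formula: Clay% = (W_total - W_washed) / W_total * 100
Clay mass = 150 - 115 = 35 g
Clay% = 35 / 150 * 100 = 23.3333%


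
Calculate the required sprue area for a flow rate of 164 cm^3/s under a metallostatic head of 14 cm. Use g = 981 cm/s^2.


Formula: v = sqrt(2*g*h), A = Q/v
Velocity: v = sqrt(2 * 981 * 14) = sqrt(27468) = 165.7347 cm/s
Sprue area: A = Q / v = 164 / 165.7347 = 0.9895 cm^2


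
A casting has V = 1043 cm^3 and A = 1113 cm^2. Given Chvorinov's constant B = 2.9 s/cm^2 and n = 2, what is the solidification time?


Formula: t_s = B * (V/A)^n  (Chvorinov's rule, n=2)
Modulus M = V/A = 1043/1113 = 0.937107 cm
M^2 = 0.937107^2 = 0.878170 cm^2
t_s = 2.9 * 0.878170 = 2.5467 s

Answer: 2.5467 s
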